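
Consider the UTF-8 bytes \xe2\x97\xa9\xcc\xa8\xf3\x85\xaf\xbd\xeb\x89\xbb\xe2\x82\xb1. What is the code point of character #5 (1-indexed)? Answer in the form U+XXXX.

Offset 0: leading byte 0xE2 = 11100010 → 3-byte char #1 = E2 97 A9.
Offset 3: leading byte 0xCC = 11001100 → 2-byte char #2 = CC A8.
Offset 5: leading byte 0xF3 = 11110011 → 4-byte char #3 = F3 85 AF BD.
Offset 9: leading byte 0xEB = 11101011 → 3-byte char #4 = EB 89 BB.
Offset 12: leading byte 0xE2 = 11100010 → 3-byte char #5 = E2 82 B1.
Leading byte 0xE2 = 11100010 matches 1110xxxx → 3-byte sequence.
Byte 1: 0xE2 = 11100010, payload 0010 (4 bits).
Byte 2: 0x82 = 10000010 (10xxxxxx ✓), payload 000010.
Byte 3: 0xB1 = 10110001 (10xxxxxx ✓), payload 110001.
Concatenate: 0010000010110001 = 0x20B1 (16 bits → U+20B1).

U+20B1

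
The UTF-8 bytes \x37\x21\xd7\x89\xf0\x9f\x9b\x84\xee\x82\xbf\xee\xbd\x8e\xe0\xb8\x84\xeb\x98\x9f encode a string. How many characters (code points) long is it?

Byte at offset 0: 0x37 = 00110111 → 1-byte char (#1). Advance 1.
Byte at offset 1: 0x21 = 00100001 → 1-byte char (#2). Advance 1.
Byte at offset 2: 0xD7 = 11010111 → 2-byte char (#3). Advance 2.
Byte at offset 4: 0xF0 = 11110000 → 4-byte char (#4). Advance 4.
Byte at offset 8: 0xEE = 11101110 → 3-byte char (#5). Advance 3.
Byte at offset 11: 0xEE = 11101110 → 3-byte char (#6). Advance 3.
Byte at offset 14: 0xE0 = 11100000 → 3-byte char (#7). Advance 3.
Byte at offset 17: 0xEB = 11101011 → 3-byte char (#8). Advance 3.
Reached end at offset 20 after 8 code points.

8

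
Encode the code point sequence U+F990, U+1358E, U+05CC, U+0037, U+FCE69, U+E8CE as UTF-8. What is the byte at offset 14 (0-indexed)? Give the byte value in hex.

0xEE

U+F990 → 3-byte form EF A6 90 at offsets 0–2.
U+1358E → 4-byte form F0 93 96 8E at offsets 3–6.
U+05CC → 2-byte form D7 8C at offsets 7–8.
U+0037 → 1-byte form 37 at offsets 9–9.
U+FCE69 → 4-byte form F3 BC B9 A9 at offsets 10–13.
U+E8CE → 3-byte form EE A3 8E at offsets 14–16.
Offset 14 falls in char 6's range; it's byte 1 of EE A3 8E = 0xEE.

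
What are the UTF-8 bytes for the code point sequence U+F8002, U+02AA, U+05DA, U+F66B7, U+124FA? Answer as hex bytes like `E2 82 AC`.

U+F8002: 4-byte form → F3 B8 80 82.
U+02AA: 2-byte form → CA AA.
U+05DA: 2-byte form → D7 9A.
U+F66B7: 4-byte form → F3 B6 9A B7.
U+124FA: 4-byte form → F0 92 93 BA.
Concatenated (16 bytes): F3 B8 80 82 CA AA D7 9A F3 B6 9A B7 F0 92 93 BA.

F3 B8 80 82 CA AA D7 9A F3 B6 9A B7 F0 92 93 BA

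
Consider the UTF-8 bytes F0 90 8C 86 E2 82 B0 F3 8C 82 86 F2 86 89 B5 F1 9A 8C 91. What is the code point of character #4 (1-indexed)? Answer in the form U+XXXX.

U+86275

Offset 0: leading byte 0xF0 = 11110000 → 4-byte char #1 = F0 90 8C 86.
Offset 4: leading byte 0xE2 = 11100010 → 3-byte char #2 = E2 82 B0.
Offset 7: leading byte 0xF3 = 11110011 → 4-byte char #3 = F3 8C 82 86.
Offset 11: leading byte 0xF2 = 11110010 → 4-byte char #4 = F2 86 89 B5.
Leading byte 0xF2 = 11110010 matches 11110xxx → 4-byte sequence.
Byte 1: 0xF2 = 11110010, payload 010 (3 bits).
Byte 2: 0x86 = 10000110 (10xxxxxx ✓), payload 000110.
Byte 3: 0x89 = 10001001 (10xxxxxx ✓), payload 001001.
Byte 4: 0xB5 = 10110101 (10xxxxxx ✓), payload 110101.
Concatenate: 010000110001001110101 = 0x86275 (21 bits → U+86275).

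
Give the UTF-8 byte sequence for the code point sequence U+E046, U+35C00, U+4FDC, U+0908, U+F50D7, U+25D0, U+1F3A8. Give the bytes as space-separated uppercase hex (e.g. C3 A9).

EE 81 86 F0 B5 B0 80 E4 BF 9C E0 A4 88 F3 B5 83 97 E2 97 90 F0 9F 8E A8

U+E046: 3-byte form → EE 81 86.
U+35C00: 4-byte form → F0 B5 B0 80.
U+4FDC: 3-byte form → E4 BF 9C.
U+0908: 3-byte form → E0 A4 88.
U+F50D7: 4-byte form → F3 B5 83 97.
U+25D0: 3-byte form → E2 97 90.
U+1F3A8: 4-byte form → F0 9F 8E A8.
Concatenated (24 bytes): EE 81 86 F0 B5 B0 80 E4 BF 9C E0 A4 88 F3 B5 83 97 E2 97 90 F0 9F 8E A8.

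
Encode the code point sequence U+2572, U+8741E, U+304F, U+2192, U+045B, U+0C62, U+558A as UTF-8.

U+2572: 3-byte form → E2 95 B2.
U+8741E: 4-byte form → F2 87 90 9E.
U+304F: 3-byte form → E3 81 8F.
U+2192: 3-byte form → E2 86 92.
U+045B: 2-byte form → D1 9B.
U+0C62: 3-byte form → E0 B1 A2.
U+558A: 3-byte form → E5 96 8A.
Concatenated (21 bytes): E2 95 B2 F2 87 90 9E E3 81 8F E2 86 92 D1 9B E0 B1 A2 E5 96 8A.

E2 95 B2 F2 87 90 9E E3 81 8F E2 86 92 D1 9B E0 B1 A2 E5 96 8A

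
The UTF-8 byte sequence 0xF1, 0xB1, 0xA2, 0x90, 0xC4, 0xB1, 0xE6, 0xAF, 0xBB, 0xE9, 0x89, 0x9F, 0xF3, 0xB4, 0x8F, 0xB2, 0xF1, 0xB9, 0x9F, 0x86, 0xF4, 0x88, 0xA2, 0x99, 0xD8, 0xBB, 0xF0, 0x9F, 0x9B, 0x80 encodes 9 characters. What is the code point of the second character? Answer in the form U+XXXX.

U+0131

Offset 0: leading byte 0xF1 = 11110001 → 4-byte char #1 = F1 B1 A2 90.
Offset 4: leading byte 0xC4 = 11000100 → 2-byte char #2 = C4 B1.
Leading byte 0xC4 = 11000100 matches 110xxxxx → 2-byte sequence.
Byte 1: 0xC4 = 11000100, payload 00100 (5 bits).
Byte 2: 0xB1 = 10110001 (10xxxxxx ✓), payload 110001.
Concatenate: 00100110001 = 0x131 (11 bits → U+0131).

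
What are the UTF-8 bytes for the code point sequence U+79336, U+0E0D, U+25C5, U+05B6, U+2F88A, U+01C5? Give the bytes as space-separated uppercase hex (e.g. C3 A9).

F1 B9 8C B6 E0 B8 8D E2 97 85 D6 B6 F0 AF A2 8A C7 85

U+79336: 4-byte form → F1 B9 8C B6.
U+0E0D: 3-byte form → E0 B8 8D.
U+25C5: 3-byte form → E2 97 85.
U+05B6: 2-byte form → D6 B6.
U+2F88A: 4-byte form → F0 AF A2 8A.
U+01C5: 2-byte form → C7 85.
Concatenated (18 bytes): F1 B9 8C B6 E0 B8 8D E2 97 85 D6 B6 F0 AF A2 8A C7 85.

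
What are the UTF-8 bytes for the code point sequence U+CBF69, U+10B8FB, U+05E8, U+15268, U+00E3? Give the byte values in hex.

U+CBF69: 4-byte form → F3 8B BD A9.
U+10B8FB: 4-byte form → F4 8B A3 BB.
U+05E8: 2-byte form → D7 A8.
U+15268: 4-byte form → F0 95 89 A8.
U+00E3: 2-byte form → C3 A3.
Concatenated (16 bytes): F3 8B BD A9 F4 8B A3 BB D7 A8 F0 95 89 A8 C3 A3.

F3 8B BD A9 F4 8B A3 BB D7 A8 F0 95 89 A8 C3 A3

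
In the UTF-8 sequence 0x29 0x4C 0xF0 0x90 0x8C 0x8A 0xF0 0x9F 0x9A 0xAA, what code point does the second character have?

U+004C

Offset 0: leading byte 0x29 = 00101001 → 1-byte char #1 = 29.
Offset 1: leading byte 0x4C = 01001100 → 1-byte char #2 = 4C.
Leading byte 0x4C = 01001100 matches 0xxxxxxx → 1-byte sequence.
Byte 1: 0x4C = 01001100, payload 1001100 (7 bits).
Concatenate: 1001100 = 0x4C (7 bits → U+004C).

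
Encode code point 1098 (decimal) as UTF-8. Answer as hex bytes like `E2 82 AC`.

D1 8A

U+044A = 0x44A = 1098 decimal. In range U+0080–U+07FF → 2-byte form: 110xxxxx 10xxxxxx.
Binary (11 bits): 10001001010.
Split 5+6: 10001 | 001010.
Byte 1: 11010001 = 0xD1.
Byte 2: 10001010 = 0x8A.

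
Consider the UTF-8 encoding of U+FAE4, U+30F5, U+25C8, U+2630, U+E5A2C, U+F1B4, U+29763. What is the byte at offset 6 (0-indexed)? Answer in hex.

0xE2

U+FAE4 → 3-byte form EF AB A4 at offsets 0–2.
U+30F5 → 3-byte form E3 83 B5 at offsets 3–5.
U+25C8 → 3-byte form E2 97 88 at offsets 6–8.
Offset 6 falls in char 3's range; it's byte 1 of E2 97 88 = 0xE2.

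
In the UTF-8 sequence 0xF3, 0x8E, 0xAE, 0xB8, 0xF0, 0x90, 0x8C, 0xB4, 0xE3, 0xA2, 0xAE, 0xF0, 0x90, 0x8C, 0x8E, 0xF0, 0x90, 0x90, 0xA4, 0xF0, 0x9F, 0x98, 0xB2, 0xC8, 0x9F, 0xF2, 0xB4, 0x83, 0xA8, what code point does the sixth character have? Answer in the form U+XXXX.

Offset 0: leading byte 0xF3 = 11110011 → 4-byte char #1 = F3 8E AE B8.
Offset 4: leading byte 0xF0 = 11110000 → 4-byte char #2 = F0 90 8C B4.
Offset 8: leading byte 0xE3 = 11100011 → 3-byte char #3 = E3 A2 AE.
Offset 11: leading byte 0xF0 = 11110000 → 4-byte char #4 = F0 90 8C 8E.
Offset 15: leading byte 0xF0 = 11110000 → 4-byte char #5 = F0 90 90 A4.
Offset 19: leading byte 0xF0 = 11110000 → 4-byte char #6 = F0 9F 98 B2.
Leading byte 0xF0 = 11110000 matches 11110xxx → 4-byte sequence.
Byte 1: 0xF0 = 11110000, payload 000 (3 bits).
Byte 2: 0x9F = 10011111 (10xxxxxx ✓), payload 011111.
Byte 3: 0x98 = 10011000 (10xxxxxx ✓), payload 011000.
Byte 4: 0xB2 = 10110010 (10xxxxxx ✓), payload 110010.
Concatenate: 000011111011000110010 = 0x1F632 (21 bits → U+1F632).

U+1F632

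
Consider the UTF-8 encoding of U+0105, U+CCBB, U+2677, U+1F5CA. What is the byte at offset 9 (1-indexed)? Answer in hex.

0xF0

1-indexed offset 9 is 0-indexed offset 8.
U+0105 → 2-byte form C4 85 at offsets 0–1.
U+CCBB → 3-byte form EC B2 BB at offsets 2–4.
U+2677 → 3-byte form E2 99 B7 at offsets 5–7.
U+1F5CA → 4-byte form F0 9F 97 8A at offsets 8–11.
Offset 8 falls in char 4's range; it's byte 1 of F0 9F 97 8A = 0xF0.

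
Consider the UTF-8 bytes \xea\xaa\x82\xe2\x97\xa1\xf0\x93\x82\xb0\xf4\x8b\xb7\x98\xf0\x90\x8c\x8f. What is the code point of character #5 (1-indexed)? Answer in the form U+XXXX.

U+1030F

Offset 0: leading byte 0xEA = 11101010 → 3-byte char #1 = EA AA 82.
Offset 3: leading byte 0xE2 = 11100010 → 3-byte char #2 = E2 97 A1.
Offset 6: leading byte 0xF0 = 11110000 → 4-byte char #3 = F0 93 82 B0.
Offset 10: leading byte 0xF4 = 11110100 → 4-byte char #4 = F4 8B B7 98.
Offset 14: leading byte 0xF0 = 11110000 → 4-byte char #5 = F0 90 8C 8F.
Leading byte 0xF0 = 11110000 matches 11110xxx → 4-byte sequence.
Byte 1: 0xF0 = 11110000, payload 000 (3 bits).
Byte 2: 0x90 = 10010000 (10xxxxxx ✓), payload 010000.
Byte 3: 0x8C = 10001100 (10xxxxxx ✓), payload 001100.
Byte 4: 0x8F = 10001111 (10xxxxxx ✓), payload 001111.
Concatenate: 000010000001100001111 = 0x1030F (21 bits → U+1030F).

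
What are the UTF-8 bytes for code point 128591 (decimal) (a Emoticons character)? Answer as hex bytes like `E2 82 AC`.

F0 9F 99 8F

U+1F64F = 0x1F64F = 128591 decimal. In range U+10000–U+10FFFF → 4-byte form: 11110xxx 10xxxxxx 10xxxxxx 10xxxxxx.
Binary (21 bits): 000011111011001001111.
Split 3+6+6+6: 000 | 011111 | 011001 | 001111.
Byte 1: 11110000 = 0xF0.
Byte 2: 10011111 = 0x9F.
Byte 3: 10011001 = 0x99.
Byte 4: 10001111 = 0x8F.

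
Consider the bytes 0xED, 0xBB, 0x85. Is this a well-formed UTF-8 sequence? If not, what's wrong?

Structurally a 3-byte sequence; payload = 0xDEC5.
But 0xDEC5 is in U+D800–U+DFFF, the surrogate range. Surrogates are not Unicode scalar values and are forbidden in UTF-8.

invalid (encodes a surrogate (U+D800–U+DFFF))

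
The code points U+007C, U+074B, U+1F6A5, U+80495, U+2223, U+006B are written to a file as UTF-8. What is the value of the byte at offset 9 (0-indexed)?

0x92

U+007C → 1-byte form 7C at offsets 0–0.
U+074B → 2-byte form DD 8B at offsets 1–2.
U+1F6A5 → 4-byte form F0 9F 9A A5 at offsets 3–6.
U+80495 → 4-byte form F2 80 92 95 at offsets 7–10.
Offset 9 falls in char 4's range; it's byte 3 of F2 80 92 95 = 0x92.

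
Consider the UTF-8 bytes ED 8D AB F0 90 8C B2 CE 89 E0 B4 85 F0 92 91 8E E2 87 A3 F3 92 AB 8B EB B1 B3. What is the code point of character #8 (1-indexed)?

U+BC73

Offset 0: leading byte 0xED = 11101101 → 3-byte char #1 = ED 8D AB.
Offset 3: leading byte 0xF0 = 11110000 → 4-byte char #2 = F0 90 8C B2.
Offset 7: leading byte 0xCE = 11001110 → 2-byte char #3 = CE 89.
Offset 9: leading byte 0xE0 = 11100000 → 3-byte char #4 = E0 B4 85.
Offset 12: leading byte 0xF0 = 11110000 → 4-byte char #5 = F0 92 91 8E.
Offset 16: leading byte 0xE2 = 11100010 → 3-byte char #6 = E2 87 A3.
Offset 19: leading byte 0xF3 = 11110011 → 4-byte char #7 = F3 92 AB 8B.
Offset 23: leading byte 0xEB = 11101011 → 3-byte char #8 = EB B1 B3.
Leading byte 0xEB = 11101011 matches 1110xxxx → 3-byte sequence.
Byte 1: 0xEB = 11101011, payload 1011 (4 bits).
Byte 2: 0xB1 = 10110001 (10xxxxxx ✓), payload 110001.
Byte 3: 0xB3 = 10110011 (10xxxxxx ✓), payload 110011.
Concatenate: 1011110001110011 = 0xBC73 (16 bits → U+BC73).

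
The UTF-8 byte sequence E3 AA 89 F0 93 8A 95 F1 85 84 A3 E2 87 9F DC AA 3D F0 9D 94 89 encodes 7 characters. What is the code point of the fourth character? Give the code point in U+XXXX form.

U+21DF

Offset 0: leading byte 0xE3 = 11100011 → 3-byte char #1 = E3 AA 89.
Offset 3: leading byte 0xF0 = 11110000 → 4-byte char #2 = F0 93 8A 95.
Offset 7: leading byte 0xF1 = 11110001 → 4-byte char #3 = F1 85 84 A3.
Offset 11: leading byte 0xE2 = 11100010 → 3-byte char #4 = E2 87 9F.
Leading byte 0xE2 = 11100010 matches 1110xxxx → 3-byte sequence.
Byte 1: 0xE2 = 11100010, payload 0010 (4 bits).
Byte 2: 0x87 = 10000111 (10xxxxxx ✓), payload 000111.
Byte 3: 0x9F = 10011111 (10xxxxxx ✓), payload 011111.
Concatenate: 0010000111011111 = 0x21DF (16 bits → U+21DF).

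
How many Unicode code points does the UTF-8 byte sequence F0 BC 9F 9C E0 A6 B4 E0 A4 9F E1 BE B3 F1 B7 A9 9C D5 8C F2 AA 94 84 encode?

Byte at offset 0: 0xF0 = 11110000 → 4-byte char (#1). Advance 4.
Byte at offset 4: 0xE0 = 11100000 → 3-byte char (#2). Advance 3.
Byte at offset 7: 0xE0 = 11100000 → 3-byte char (#3). Advance 3.
Byte at offset 10: 0xE1 = 11100001 → 3-byte char (#4). Advance 3.
Byte at offset 13: 0xF1 = 11110001 → 4-byte char (#5). Advance 4.
Byte at offset 17: 0xD5 = 11010101 → 2-byte char (#6). Advance 2.
Byte at offset 19: 0xF2 = 11110010 → 4-byte char (#7). Advance 4.
Reached end at offset 23 after 7 code points.

7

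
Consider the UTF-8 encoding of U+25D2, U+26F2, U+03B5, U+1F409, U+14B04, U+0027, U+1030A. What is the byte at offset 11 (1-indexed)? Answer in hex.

1-indexed offset 11 is 0-indexed offset 10.
U+25D2 → 3-byte form E2 97 92 at offsets 0–2.
U+26F2 → 3-byte form E2 9B B2 at offsets 3–5.
U+03B5 → 2-byte form CE B5 at offsets 6–7.
U+1F409 → 4-byte form F0 9F 90 89 at offsets 8–11.
Offset 10 falls in char 4's range; it's byte 3 of F0 9F 90 89 = 0x90.

0x90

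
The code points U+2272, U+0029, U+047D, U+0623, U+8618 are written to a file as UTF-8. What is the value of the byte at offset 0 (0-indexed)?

0xE2

U+2272 → 3-byte form E2 89 B2 at offsets 0–2.
Offset 0 falls in char 1's range; it's byte 1 of E2 89 B2 = 0xE2.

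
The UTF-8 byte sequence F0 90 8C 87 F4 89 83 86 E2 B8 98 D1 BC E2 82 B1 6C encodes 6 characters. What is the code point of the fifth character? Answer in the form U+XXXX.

U+20B1

Offset 0: leading byte 0xF0 = 11110000 → 4-byte char #1 = F0 90 8C 87.
Offset 4: leading byte 0xF4 = 11110100 → 4-byte char #2 = F4 89 83 86.
Offset 8: leading byte 0xE2 = 11100010 → 3-byte char #3 = E2 B8 98.
Offset 11: leading byte 0xD1 = 11010001 → 2-byte char #4 = D1 BC.
Offset 13: leading byte 0xE2 = 11100010 → 3-byte char #5 = E2 82 B1.
Leading byte 0xE2 = 11100010 matches 1110xxxx → 3-byte sequence.
Byte 1: 0xE2 = 11100010, payload 0010 (4 bits).
Byte 2: 0x82 = 10000010 (10xxxxxx ✓), payload 000010.
Byte 3: 0xB1 = 10110001 (10xxxxxx ✓), payload 110001.
Concatenate: 0010000010110001 = 0x20B1 (16 bits → U+20B1).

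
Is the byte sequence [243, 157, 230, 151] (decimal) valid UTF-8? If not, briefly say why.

invalid (non-continuation byte where continuation expected)

Leading byte 0xF3 = 11110011 → 4-byte form.
Byte 3 is 0xE6 = 11100110, which is not 10xxxxxx — expected a continuation byte.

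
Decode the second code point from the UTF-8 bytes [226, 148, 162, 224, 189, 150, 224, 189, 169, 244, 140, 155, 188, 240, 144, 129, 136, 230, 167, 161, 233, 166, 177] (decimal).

Offset 0: leading byte 0xE2 = 11100010 → 3-byte char #1 = E2 94 A2.
Offset 3: leading byte 0xE0 = 11100000 → 3-byte char #2 = E0 BD 96.
Leading byte 0xE0 = 11100000 matches 1110xxxx → 3-byte sequence.
Byte 1: 0xE0 = 11100000, payload 0000 (4 bits).
Byte 2: 0xBD = 10111101 (10xxxxxx ✓), payload 111101.
Byte 3: 0x96 = 10010110 (10xxxxxx ✓), payload 010110.
Concatenate: 0000111101010110 = 0xF56 (16 bits → U+0F56).

U+0F56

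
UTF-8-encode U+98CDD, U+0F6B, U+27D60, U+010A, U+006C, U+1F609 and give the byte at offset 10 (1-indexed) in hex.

0xB5

1-indexed offset 10 is 0-indexed offset 9.
U+98CDD → 4-byte form F2 98 B3 9D at offsets 0–3.
U+0F6B → 3-byte form E0 BD AB at offsets 4–6.
U+27D60 → 4-byte form F0 A7 B5 A0 at offsets 7–10.
Offset 9 falls in char 3's range; it's byte 3 of F0 A7 B5 A0 = 0xB5.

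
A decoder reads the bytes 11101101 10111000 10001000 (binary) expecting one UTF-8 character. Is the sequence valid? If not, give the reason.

Structurally a 3-byte sequence; payload = 0xDE08.
But 0xDE08 is in U+D800–U+DFFF, the surrogate range. Surrogates are not Unicode scalar values and are forbidden in UTF-8.

invalid (encodes a surrogate (U+D800–U+DFFF))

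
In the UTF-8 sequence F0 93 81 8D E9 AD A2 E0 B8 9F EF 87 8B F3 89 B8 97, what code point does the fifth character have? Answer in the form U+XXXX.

Offset 0: leading byte 0xF0 = 11110000 → 4-byte char #1 = F0 93 81 8D.
Offset 4: leading byte 0xE9 = 11101001 → 3-byte char #2 = E9 AD A2.
Offset 7: leading byte 0xE0 = 11100000 → 3-byte char #3 = E0 B8 9F.
Offset 10: leading byte 0xEF = 11101111 → 3-byte char #4 = EF 87 8B.
Offset 13: leading byte 0xF3 = 11110011 → 4-byte char #5 = F3 89 B8 97.
Leading byte 0xF3 = 11110011 matches 11110xxx → 4-byte sequence.
Byte 1: 0xF3 = 11110011, payload 011 (3 bits).
Byte 2: 0x89 = 10001001 (10xxxxxx ✓), payload 001001.
Byte 3: 0xB8 = 10111000 (10xxxxxx ✓), payload 111000.
Byte 4: 0x97 = 10010111 (10xxxxxx ✓), payload 010111.
Concatenate: 011001001111000010111 = 0xC9E17 (21 bits → U+C9E17).

U+C9E17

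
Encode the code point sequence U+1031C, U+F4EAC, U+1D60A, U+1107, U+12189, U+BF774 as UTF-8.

U+1031C: 4-byte form → F0 90 8C 9C.
U+F4EAC: 4-byte form → F3 B4 BA AC.
U+1D60A: 4-byte form → F0 9D 98 8A.
U+1107: 3-byte form → E1 84 87.
U+12189: 4-byte form → F0 92 86 89.
U+BF774: 4-byte form → F2 BF 9D B4.
Concatenated (23 bytes): F0 90 8C 9C F3 B4 BA AC F0 9D 98 8A E1 84 87 F0 92 86 89 F2 BF 9D B4.

F0 90 8C 9C F3 B4 BA AC F0 9D 98 8A E1 84 87 F0 92 86 89 F2 BF 9D B4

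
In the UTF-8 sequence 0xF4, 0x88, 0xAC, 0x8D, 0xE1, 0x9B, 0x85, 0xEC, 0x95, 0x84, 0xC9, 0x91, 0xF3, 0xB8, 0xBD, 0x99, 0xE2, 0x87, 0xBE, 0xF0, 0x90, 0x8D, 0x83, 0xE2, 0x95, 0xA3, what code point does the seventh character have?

U+10343

Offset 0: leading byte 0xF4 = 11110100 → 4-byte char #1 = F4 88 AC 8D.
Offset 4: leading byte 0xE1 = 11100001 → 3-byte char #2 = E1 9B 85.
Offset 7: leading byte 0xEC = 11101100 → 3-byte char #3 = EC 95 84.
Offset 10: leading byte 0xC9 = 11001001 → 2-byte char #4 = C9 91.
Offset 12: leading byte 0xF3 = 11110011 → 4-byte char #5 = F3 B8 BD 99.
Offset 16: leading byte 0xE2 = 11100010 → 3-byte char #6 = E2 87 BE.
Offset 19: leading byte 0xF0 = 11110000 → 4-byte char #7 = F0 90 8D 83.
Leading byte 0xF0 = 11110000 matches 11110xxx → 4-byte sequence.
Byte 1: 0xF0 = 11110000, payload 000 (3 bits).
Byte 2: 0x90 = 10010000 (10xxxxxx ✓), payload 010000.
Byte 3: 0x8D = 10001101 (10xxxxxx ✓), payload 001101.
Byte 4: 0x83 = 10000011 (10xxxxxx ✓), payload 000011.
Concatenate: 000010000001101000011 = 0x10343 (21 bits → U+10343).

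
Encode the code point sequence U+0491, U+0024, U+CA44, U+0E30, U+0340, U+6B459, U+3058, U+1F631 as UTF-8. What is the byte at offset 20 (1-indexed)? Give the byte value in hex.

0x9F

1-indexed offset 20 is 0-indexed offset 19.
U+0491 → 2-byte form D2 91 at offsets 0–1.
U+0024 → 1-byte form 24 at offsets 2–2.
U+CA44 → 3-byte form EC A9 84 at offsets 3–5.
U+0E30 → 3-byte form E0 B8 B0 at offsets 6–8.
U+0340 → 2-byte form CD 80 at offsets 9–10.
U+6B459 → 4-byte form F1 AB 91 99 at offsets 11–14.
U+3058 → 3-byte form E3 81 98 at offsets 15–17.
U+1F631 → 4-byte form F0 9F 98 B1 at offsets 18–21.
Offset 19 falls in char 8's range; it's byte 2 of F0 9F 98 B1 = 0x9F.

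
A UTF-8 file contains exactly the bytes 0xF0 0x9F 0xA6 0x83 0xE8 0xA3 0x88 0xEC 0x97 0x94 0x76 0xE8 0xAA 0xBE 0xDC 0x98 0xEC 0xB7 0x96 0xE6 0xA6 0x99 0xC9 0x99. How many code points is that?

Byte at offset 0: 0xF0 = 11110000 → 4-byte char (#1). Advance 4.
Byte at offset 4: 0xE8 = 11101000 → 3-byte char (#2). Advance 3.
Byte at offset 7: 0xEC = 11101100 → 3-byte char (#3). Advance 3.
Byte at offset 10: 0x76 = 01110110 → 1-byte char (#4). Advance 1.
Byte at offset 11: 0xE8 = 11101000 → 3-byte char (#5). Advance 3.
Byte at offset 14: 0xDC = 11011100 → 2-byte char (#6). Advance 2.
Byte at offset 16: 0xEC = 11101100 → 3-byte char (#7). Advance 3.
Byte at offset 19: 0xE6 = 11100110 → 3-byte char (#8). Advance 3.
Byte at offset 22: 0xC9 = 11001001 → 2-byte char (#9). Advance 2.
Reached end at offset 24 after 9 code points.

9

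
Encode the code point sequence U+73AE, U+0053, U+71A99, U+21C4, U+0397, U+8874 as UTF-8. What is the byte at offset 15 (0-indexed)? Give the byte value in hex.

U+73AE → 3-byte form E7 8E AE at offsets 0–2.
U+0053 → 1-byte form 53 at offsets 3–3.
U+71A99 → 4-byte form F1 B1 AA 99 at offsets 4–7.
U+21C4 → 3-byte form E2 87 84 at offsets 8–10.
U+0397 → 2-byte form CE 97 at offsets 11–12.
U+8874 → 3-byte form E8 A1 B4 at offsets 13–15.
Offset 15 falls in char 6's range; it's byte 3 of E8 A1 B4 = 0xB4.

0xB4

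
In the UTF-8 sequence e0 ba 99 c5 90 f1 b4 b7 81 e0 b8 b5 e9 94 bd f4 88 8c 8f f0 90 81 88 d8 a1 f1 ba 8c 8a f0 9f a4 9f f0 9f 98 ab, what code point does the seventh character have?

U+10048

Offset 0: leading byte 0xE0 = 11100000 → 3-byte char #1 = E0 BA 99.
Offset 3: leading byte 0xC5 = 11000101 → 2-byte char #2 = C5 90.
Offset 5: leading byte 0xF1 = 11110001 → 4-byte char #3 = F1 B4 B7 81.
Offset 9: leading byte 0xE0 = 11100000 → 3-byte char #4 = E0 B8 B5.
Offset 12: leading byte 0xE9 = 11101001 → 3-byte char #5 = E9 94 BD.
Offset 15: leading byte 0xF4 = 11110100 → 4-byte char #6 = F4 88 8C 8F.
Offset 19: leading byte 0xF0 = 11110000 → 4-byte char #7 = F0 90 81 88.
Leading byte 0xF0 = 11110000 matches 11110xxx → 4-byte sequence.
Byte 1: 0xF0 = 11110000, payload 000 (3 bits).
Byte 2: 0x90 = 10010000 (10xxxxxx ✓), payload 010000.
Byte 3: 0x81 = 10000001 (10xxxxxx ✓), payload 000001.
Byte 4: 0x88 = 10001000 (10xxxxxx ✓), payload 001000.
Concatenate: 000010000000001001000 = 0x10048 (21 bits → U+10048).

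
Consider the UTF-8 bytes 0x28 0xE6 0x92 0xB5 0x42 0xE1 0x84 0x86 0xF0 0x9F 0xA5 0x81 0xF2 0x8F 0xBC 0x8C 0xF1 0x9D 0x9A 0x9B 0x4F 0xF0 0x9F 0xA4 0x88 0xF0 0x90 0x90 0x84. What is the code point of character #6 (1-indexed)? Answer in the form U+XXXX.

Offset 0: leading byte 0x28 = 00101000 → 1-byte char #1 = 28.
Offset 1: leading byte 0xE6 = 11100110 → 3-byte char #2 = E6 92 B5.
Offset 4: leading byte 0x42 = 01000010 → 1-byte char #3 = 42.
Offset 5: leading byte 0xE1 = 11100001 → 3-byte char #4 = E1 84 86.
Offset 8: leading byte 0xF0 = 11110000 → 4-byte char #5 = F0 9F A5 81.
Offset 12: leading byte 0xF2 = 11110010 → 4-byte char #6 = F2 8F BC 8C.
Leading byte 0xF2 = 11110010 matches 11110xxx → 4-byte sequence.
Byte 1: 0xF2 = 11110010, payload 010 (3 bits).
Byte 2: 0x8F = 10001111 (10xxxxxx ✓), payload 001111.
Byte 3: 0xBC = 10111100 (10xxxxxx ✓), payload 111100.
Byte 4: 0x8C = 10001100 (10xxxxxx ✓), payload 001100.
Concatenate: 010001111111100001100 = 0x8FF0C (21 bits → U+8FF0C).

U+8FF0C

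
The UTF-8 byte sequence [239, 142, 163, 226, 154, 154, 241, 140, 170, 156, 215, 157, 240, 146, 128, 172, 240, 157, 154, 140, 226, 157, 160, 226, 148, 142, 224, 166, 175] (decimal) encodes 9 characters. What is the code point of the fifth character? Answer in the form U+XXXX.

Offset 0: leading byte 0xEF = 11101111 → 3-byte char #1 = EF 8E A3.
Offset 3: leading byte 0xE2 = 11100010 → 3-byte char #2 = E2 9A 9A.
Offset 6: leading byte 0xF1 = 11110001 → 4-byte char #3 = F1 8C AA 9C.
Offset 10: leading byte 0xD7 = 11010111 → 2-byte char #4 = D7 9D.
Offset 12: leading byte 0xF0 = 11110000 → 4-byte char #5 = F0 92 80 AC.
Leading byte 0xF0 = 11110000 matches 11110xxx → 4-byte sequence.
Byte 1: 0xF0 = 11110000, payload 000 (3 bits).
Byte 2: 0x92 = 10010010 (10xxxxxx ✓), payload 010010.
Byte 3: 0x80 = 10000000 (10xxxxxx ✓), payload 000000.
Byte 4: 0xAC = 10101100 (10xxxxxx ✓), payload 101100.
Concatenate: 000010010000000101100 = 0x1202C (21 bits → U+1202C).

U+1202C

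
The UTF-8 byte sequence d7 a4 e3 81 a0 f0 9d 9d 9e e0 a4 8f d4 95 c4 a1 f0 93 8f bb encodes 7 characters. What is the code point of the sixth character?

U+0121

Offset 0: leading byte 0xD7 = 11010111 → 2-byte char #1 = D7 A4.
Offset 2: leading byte 0xE3 = 11100011 → 3-byte char #2 = E3 81 A0.
Offset 5: leading byte 0xF0 = 11110000 → 4-byte char #3 = F0 9D 9D 9E.
Offset 9: leading byte 0xE0 = 11100000 → 3-byte char #4 = E0 A4 8F.
Offset 12: leading byte 0xD4 = 11010100 → 2-byte char #5 = D4 95.
Offset 14: leading byte 0xC4 = 11000100 → 2-byte char #6 = C4 A1.
Leading byte 0xC4 = 11000100 matches 110xxxxx → 2-byte sequence.
Byte 1: 0xC4 = 11000100, payload 00100 (5 bits).
Byte 2: 0xA1 = 10100001 (10xxxxxx ✓), payload 100001.
Concatenate: 00100100001 = 0x121 (11 bits → U+0121).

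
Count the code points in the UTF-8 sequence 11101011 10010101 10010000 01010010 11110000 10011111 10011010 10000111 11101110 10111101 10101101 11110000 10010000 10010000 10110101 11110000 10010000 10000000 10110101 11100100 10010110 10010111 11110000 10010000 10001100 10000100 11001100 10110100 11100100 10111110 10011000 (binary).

Byte at offset 0: 0xEB = 11101011 → 3-byte char (#1). Advance 3.
Byte at offset 3: 0x52 = 01010010 → 1-byte char (#2). Advance 1.
Byte at offset 4: 0xF0 = 11110000 → 4-byte char (#3). Advance 4.
Byte at offset 8: 0xEE = 11101110 → 3-byte char (#4). Advance 3.
Byte at offset 11: 0xF0 = 11110000 → 4-byte char (#5). Advance 4.
Byte at offset 15: 0xF0 = 11110000 → 4-byte char (#6). Advance 4.
Byte at offset 19: 0xE4 = 11100100 → 3-byte char (#7). Advance 3.
Byte at offset 22: 0xF0 = 11110000 → 4-byte char (#8). Advance 4.
Byte at offset 26: 0xCC = 11001100 → 2-byte char (#9). Advance 2.
Byte at offset 28: 0xE4 = 11100100 → 3-byte char (#10). Advance 3.
Reached end at offset 31 after 10 code points.

10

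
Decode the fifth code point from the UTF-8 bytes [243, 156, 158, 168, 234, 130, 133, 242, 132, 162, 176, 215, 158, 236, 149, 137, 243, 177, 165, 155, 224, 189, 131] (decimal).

U+C549

Offset 0: leading byte 0xF3 = 11110011 → 4-byte char #1 = F3 9C 9E A8.
Offset 4: leading byte 0xEA = 11101010 → 3-byte char #2 = EA 82 85.
Offset 7: leading byte 0xF2 = 11110010 → 4-byte char #3 = F2 84 A2 B0.
Offset 11: leading byte 0xD7 = 11010111 → 2-byte char #4 = D7 9E.
Offset 13: leading byte 0xEC = 11101100 → 3-byte char #5 = EC 95 89.
Leading byte 0xEC = 11101100 matches 1110xxxx → 3-byte sequence.
Byte 1: 0xEC = 11101100, payload 1100 (4 bits).
Byte 2: 0x95 = 10010101 (10xxxxxx ✓), payload 010101.
Byte 3: 0x89 = 10001001 (10xxxxxx ✓), payload 001001.
Concatenate: 1100010101001001 = 0xC549 (16 bits → U+C549).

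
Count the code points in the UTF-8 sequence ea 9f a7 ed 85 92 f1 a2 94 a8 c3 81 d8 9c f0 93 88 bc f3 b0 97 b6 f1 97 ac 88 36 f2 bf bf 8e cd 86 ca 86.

Byte at offset 0: 0xEA = 11101010 → 3-byte char (#1). Advance 3.
Byte at offset 3: 0xED = 11101101 → 3-byte char (#2). Advance 3.
Byte at offset 6: 0xF1 = 11110001 → 4-byte char (#3). Advance 4.
Byte at offset 10: 0xC3 = 11000011 → 2-byte char (#4). Advance 2.
Byte at offset 12: 0xD8 = 11011000 → 2-byte char (#5). Advance 2.
Byte at offset 14: 0xF0 = 11110000 → 4-byte char (#6). Advance 4.
Byte at offset 18: 0xF3 = 11110011 → 4-byte char (#7). Advance 4.
Byte at offset 22: 0xF1 = 11110001 → 4-byte char (#8). Advance 4.
Byte at offset 26: 0x36 = 00110110 → 1-byte char (#9). Advance 1.
Byte at offset 27: 0xF2 = 11110010 → 4-byte char (#10). Advance 4.
Byte at offset 31: 0xCD = 11001101 → 2-byte char (#11). Advance 2.
Byte at offset 33: 0xCA = 11001010 → 2-byte char (#12). Advance 2.
Reached end at offset 35 after 12 code points.

12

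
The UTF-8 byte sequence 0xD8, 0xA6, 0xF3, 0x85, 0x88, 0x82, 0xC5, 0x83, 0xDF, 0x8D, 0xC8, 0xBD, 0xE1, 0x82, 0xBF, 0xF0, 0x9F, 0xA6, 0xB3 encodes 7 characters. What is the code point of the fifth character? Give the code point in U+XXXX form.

U+023D

Offset 0: leading byte 0xD8 = 11011000 → 2-byte char #1 = D8 A6.
Offset 2: leading byte 0xF3 = 11110011 → 4-byte char #2 = F3 85 88 82.
Offset 6: leading byte 0xC5 = 11000101 → 2-byte char #3 = C5 83.
Offset 8: leading byte 0xDF = 11011111 → 2-byte char #4 = DF 8D.
Offset 10: leading byte 0xC8 = 11001000 → 2-byte char #5 = C8 BD.
Leading byte 0xC8 = 11001000 matches 110xxxxx → 2-byte sequence.
Byte 1: 0xC8 = 11001000, payload 01000 (5 bits).
Byte 2: 0xBD = 10111101 (10xxxxxx ✓), payload 111101.
Concatenate: 01000111101 = 0x23D (11 bits → U+023D).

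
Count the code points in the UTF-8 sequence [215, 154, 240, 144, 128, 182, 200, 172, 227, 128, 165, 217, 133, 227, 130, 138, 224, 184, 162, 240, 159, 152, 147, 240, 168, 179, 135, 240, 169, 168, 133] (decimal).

10

Byte at offset 0: 0xD7 = 11010111 → 2-byte char (#1). Advance 2.
Byte at offset 2: 0xF0 = 11110000 → 4-byte char (#2). Advance 4.
Byte at offset 6: 0xC8 = 11001000 → 2-byte char (#3). Advance 2.
Byte at offset 8: 0xE3 = 11100011 → 3-byte char (#4). Advance 3.
Byte at offset 11: 0xD9 = 11011001 → 2-byte char (#5). Advance 2.
Byte at offset 13: 0xE3 = 11100011 → 3-byte char (#6). Advance 3.
Byte at offset 16: 0xE0 = 11100000 → 3-byte char (#7). Advance 3.
Byte at offset 19: 0xF0 = 11110000 → 4-byte char (#8). Advance 4.
Byte at offset 23: 0xF0 = 11110000 → 4-byte char (#9). Advance 4.
Byte at offset 27: 0xF0 = 11110000 → 4-byte char (#10). Advance 4.
Reached end at offset 31 after 10 code points.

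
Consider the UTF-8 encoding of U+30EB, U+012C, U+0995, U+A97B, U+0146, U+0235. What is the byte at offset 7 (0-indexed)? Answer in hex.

0x95

U+30EB → 3-byte form E3 83 AB at offsets 0–2.
U+012C → 2-byte form C4 AC at offsets 3–4.
U+0995 → 3-byte form E0 A6 95 at offsets 5–7.
Offset 7 falls in char 3's range; it's byte 3 of E0 A6 95 = 0x95.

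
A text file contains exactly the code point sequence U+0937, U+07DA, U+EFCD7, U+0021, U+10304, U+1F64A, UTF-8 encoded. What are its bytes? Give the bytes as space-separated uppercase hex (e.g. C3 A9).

U+0937: 3-byte form → E0 A4 B7.
U+07DA: 2-byte form → DF 9A.
U+EFCD7: 4-byte form → F3 AF B3 97.
U+0021: 1-byte form → 21.
U+10304: 4-byte form → F0 90 8C 84.
U+1F64A: 4-byte form → F0 9F 99 8A.
Concatenated (18 bytes): E0 A4 B7 DF 9A F3 AF B3 97 21 F0 90 8C 84 F0 9F 99 8A.

E0 A4 B7 DF 9A F3 AF B3 97 21 F0 90 8C 84 F0 9F 99 8A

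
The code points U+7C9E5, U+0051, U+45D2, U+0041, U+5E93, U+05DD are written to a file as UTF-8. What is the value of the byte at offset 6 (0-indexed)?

U+7C9E5 → 4-byte form F1 BC A7 A5 at offsets 0–3.
U+0051 → 1-byte form 51 at offsets 4–4.
U+45D2 → 3-byte form E4 97 92 at offsets 5–7.
Offset 6 falls in char 3's range; it's byte 2 of E4 97 92 = 0x97.

0x97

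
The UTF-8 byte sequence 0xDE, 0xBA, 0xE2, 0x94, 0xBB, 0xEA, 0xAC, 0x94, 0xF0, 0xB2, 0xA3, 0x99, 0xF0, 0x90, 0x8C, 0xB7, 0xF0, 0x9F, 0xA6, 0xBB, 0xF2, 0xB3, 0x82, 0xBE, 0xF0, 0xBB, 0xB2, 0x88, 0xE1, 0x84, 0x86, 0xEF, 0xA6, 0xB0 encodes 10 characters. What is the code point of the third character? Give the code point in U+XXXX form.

U+AB14

Offset 0: leading byte 0xDE = 11011110 → 2-byte char #1 = DE BA.
Offset 2: leading byte 0xE2 = 11100010 → 3-byte char #2 = E2 94 BB.
Offset 5: leading byte 0xEA = 11101010 → 3-byte char #3 = EA AC 94.
Leading byte 0xEA = 11101010 matches 1110xxxx → 3-byte sequence.
Byte 1: 0xEA = 11101010, payload 1010 (4 bits).
Byte 2: 0xAC = 10101100 (10xxxxxx ✓), payload 101100.
Byte 3: 0x94 = 10010100 (10xxxxxx ✓), payload 010100.
Concatenate: 1010101100010100 = 0xAB14 (16 bits → U+AB14).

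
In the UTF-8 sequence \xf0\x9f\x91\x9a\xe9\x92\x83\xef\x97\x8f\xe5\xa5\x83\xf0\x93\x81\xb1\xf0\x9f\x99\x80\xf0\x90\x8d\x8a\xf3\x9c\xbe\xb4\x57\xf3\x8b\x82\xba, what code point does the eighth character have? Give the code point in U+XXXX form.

U+DCFB4

Offset 0: leading byte 0xF0 = 11110000 → 4-byte char #1 = F0 9F 91 9A.
Offset 4: leading byte 0xE9 = 11101001 → 3-byte char #2 = E9 92 83.
Offset 7: leading byte 0xEF = 11101111 → 3-byte char #3 = EF 97 8F.
Offset 10: leading byte 0xE5 = 11100101 → 3-byte char #4 = E5 A5 83.
Offset 13: leading byte 0xF0 = 11110000 → 4-byte char #5 = F0 93 81 B1.
Offset 17: leading byte 0xF0 = 11110000 → 4-byte char #6 = F0 9F 99 80.
Offset 21: leading byte 0xF0 = 11110000 → 4-byte char #7 = F0 90 8D 8A.
Offset 25: leading byte 0xF3 = 11110011 → 4-byte char #8 = F3 9C BE B4.
Leading byte 0xF3 = 11110011 matches 11110xxx → 4-byte sequence.
Byte 1: 0xF3 = 11110011, payload 011 (3 bits).
Byte 2: 0x9C = 10011100 (10xxxxxx ✓), payload 011100.
Byte 3: 0xBE = 10111110 (10xxxxxx ✓), payload 111110.
Byte 4: 0xB4 = 10110100 (10xxxxxx ✓), payload 110100.
Concatenate: 011011100111110110100 = 0xDCFB4 (21 bits → U+DCFB4).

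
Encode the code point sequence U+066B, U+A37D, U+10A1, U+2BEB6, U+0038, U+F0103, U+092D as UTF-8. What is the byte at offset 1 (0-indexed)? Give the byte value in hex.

U+066B → 2-byte form D9 AB at offsets 0–1.
Offset 1 falls in char 1's range; it's byte 2 of D9 AB = 0xAB.

0xAB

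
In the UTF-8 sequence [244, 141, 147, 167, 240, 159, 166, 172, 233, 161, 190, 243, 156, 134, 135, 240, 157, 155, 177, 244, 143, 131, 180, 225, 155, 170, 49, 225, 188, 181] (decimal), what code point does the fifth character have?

U+1D6F1

Offset 0: leading byte 0xF4 = 11110100 → 4-byte char #1 = F4 8D 93 A7.
Offset 4: leading byte 0xF0 = 11110000 → 4-byte char #2 = F0 9F A6 AC.
Offset 8: leading byte 0xE9 = 11101001 → 3-byte char #3 = E9 A1 BE.
Offset 11: leading byte 0xF3 = 11110011 → 4-byte char #4 = F3 9C 86 87.
Offset 15: leading byte 0xF0 = 11110000 → 4-byte char #5 = F0 9D 9B B1.
Leading byte 0xF0 = 11110000 matches 11110xxx → 4-byte sequence.
Byte 1: 0xF0 = 11110000, payload 000 (3 bits).
Byte 2: 0x9D = 10011101 (10xxxxxx ✓), payload 011101.
Byte 3: 0x9B = 10011011 (10xxxxxx ✓), payload 011011.
Byte 4: 0xB1 = 10110001 (10xxxxxx ✓), payload 110001.
Concatenate: 000011101011011110001 = 0x1D6F1 (21 bits → U+1D6F1).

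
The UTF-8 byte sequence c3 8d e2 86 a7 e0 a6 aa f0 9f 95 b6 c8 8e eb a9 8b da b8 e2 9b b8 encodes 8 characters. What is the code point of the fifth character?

Offset 0: leading byte 0xC3 = 11000011 → 2-byte char #1 = C3 8D.
Offset 2: leading byte 0xE2 = 11100010 → 3-byte char #2 = E2 86 A7.
Offset 5: leading byte 0xE0 = 11100000 → 3-byte char #3 = E0 A6 AA.
Offset 8: leading byte 0xF0 = 11110000 → 4-byte char #4 = F0 9F 95 B6.
Offset 12: leading byte 0xC8 = 11001000 → 2-byte char #5 = C8 8E.
Leading byte 0xC8 = 11001000 matches 110xxxxx → 2-byte sequence.
Byte 1: 0xC8 = 11001000, payload 01000 (5 bits).
Byte 2: 0x8E = 10001110 (10xxxxxx ✓), payload 001110.
Concatenate: 01000001110 = 0x20E (11 bits → U+020E).

U+020E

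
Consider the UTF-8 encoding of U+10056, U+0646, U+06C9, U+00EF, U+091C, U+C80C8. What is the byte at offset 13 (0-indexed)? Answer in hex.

0xF3

U+10056 → 4-byte form F0 90 81 96 at offsets 0–3.
U+0646 → 2-byte form D9 86 at offsets 4–5.
U+06C9 → 2-byte form DB 89 at offsets 6–7.
U+00EF → 2-byte form C3 AF at offsets 8–9.
U+091C → 3-byte form E0 A4 9C at offsets 10–12.
U+C80C8 → 4-byte form F3 88 83 88 at offsets 13–16.
Offset 13 falls in char 6's range; it's byte 1 of F3 88 83 88 = 0xF3.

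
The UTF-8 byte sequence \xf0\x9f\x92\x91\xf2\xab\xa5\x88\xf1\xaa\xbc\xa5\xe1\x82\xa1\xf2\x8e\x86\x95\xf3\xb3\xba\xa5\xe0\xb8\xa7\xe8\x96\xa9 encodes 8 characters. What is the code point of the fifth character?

Offset 0: leading byte 0xF0 = 11110000 → 4-byte char #1 = F0 9F 92 91.
Offset 4: leading byte 0xF2 = 11110010 → 4-byte char #2 = F2 AB A5 88.
Offset 8: leading byte 0xF1 = 11110001 → 4-byte char #3 = F1 AA BC A5.
Offset 12: leading byte 0xE1 = 11100001 → 3-byte char #4 = E1 82 A1.
Offset 15: leading byte 0xF2 = 11110010 → 4-byte char #5 = F2 8E 86 95.
Leading byte 0xF2 = 11110010 matches 11110xxx → 4-byte sequence.
Byte 1: 0xF2 = 11110010, payload 010 (3 bits).
Byte 2: 0x8E = 10001110 (10xxxxxx ✓), payload 001110.
Byte 3: 0x86 = 10000110 (10xxxxxx ✓), payload 000110.
Byte 4: 0x95 = 10010101 (10xxxxxx ✓), payload 010101.
Concatenate: 010001110000110010101 = 0x8E195 (21 bits → U+8E195).

U+8E195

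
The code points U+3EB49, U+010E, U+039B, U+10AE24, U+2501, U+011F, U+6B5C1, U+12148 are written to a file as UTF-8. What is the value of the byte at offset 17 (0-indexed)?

U+3EB49 → 4-byte form F0 BE AD 89 at offsets 0–3.
U+010E → 2-byte form C4 8E at offsets 4–5.
U+039B → 2-byte form CE 9B at offsets 6–7.
U+10AE24 → 4-byte form F4 8A B8 A4 at offsets 8–11.
U+2501 → 3-byte form E2 94 81 at offsets 12–14.
U+011F → 2-byte form C4 9F at offsets 15–16.
U+6B5C1 → 4-byte form F1 AB 97 81 at offsets 17–20.
Offset 17 falls in char 7's range; it's byte 1 of F1 AB 97 81 = 0xF1.

0xF1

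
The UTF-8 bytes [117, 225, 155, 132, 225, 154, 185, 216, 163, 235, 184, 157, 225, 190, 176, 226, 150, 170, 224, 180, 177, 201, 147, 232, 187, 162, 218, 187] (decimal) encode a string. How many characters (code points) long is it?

Byte at offset 0: 0x75 = 01110101 → 1-byte char (#1). Advance 1.
Byte at offset 1: 0xE1 = 11100001 → 3-byte char (#2). Advance 3.
Byte at offset 4: 0xE1 = 11100001 → 3-byte char (#3). Advance 3.
Byte at offset 7: 0xD8 = 11011000 → 2-byte char (#4). Advance 2.
Byte at offset 9: 0xEB = 11101011 → 3-byte char (#5). Advance 3.
Byte at offset 12: 0xE1 = 11100001 → 3-byte char (#6). Advance 3.
Byte at offset 15: 0xE2 = 11100010 → 3-byte char (#7). Advance 3.
Byte at offset 18: 0xE0 = 11100000 → 3-byte char (#8). Advance 3.
Byte at offset 21: 0xC9 = 11001001 → 2-byte char (#9). Advance 2.
Byte at offset 23: 0xE8 = 11101000 → 3-byte char (#10). Advance 3.
Byte at offset 26: 0xDA = 11011010 → 2-byte char (#11). Advance 2.
Reached end at offset 28 after 11 code points.

11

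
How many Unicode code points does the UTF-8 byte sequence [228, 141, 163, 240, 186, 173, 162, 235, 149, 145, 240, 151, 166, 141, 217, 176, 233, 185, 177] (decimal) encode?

6

Byte at offset 0: 0xE4 = 11100100 → 3-byte char (#1). Advance 3.
Byte at offset 3: 0xF0 = 11110000 → 4-byte char (#2). Advance 4.
Byte at offset 7: 0xEB = 11101011 → 3-byte char (#3). Advance 3.
Byte at offset 10: 0xF0 = 11110000 → 4-byte char (#4). Advance 4.
Byte at offset 14: 0xD9 = 11011001 → 2-byte char (#5). Advance 2.
Byte at offset 16: 0xE9 = 11101001 → 3-byte char (#6). Advance 3.
Reached end at offset 19 after 6 code points.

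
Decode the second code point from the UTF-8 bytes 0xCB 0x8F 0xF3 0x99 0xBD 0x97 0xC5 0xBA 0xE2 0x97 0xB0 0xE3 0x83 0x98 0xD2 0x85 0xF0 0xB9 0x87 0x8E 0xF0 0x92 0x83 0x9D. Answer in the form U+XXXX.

U+D9F57

Offset 0: leading byte 0xCB = 11001011 → 2-byte char #1 = CB 8F.
Offset 2: leading byte 0xF3 = 11110011 → 4-byte char #2 = F3 99 BD 97.
Leading byte 0xF3 = 11110011 matches 11110xxx → 4-byte sequence.
Byte 1: 0xF3 = 11110011, payload 011 (3 bits).
Byte 2: 0x99 = 10011001 (10xxxxxx ✓), payload 011001.
Byte 3: 0xBD = 10111101 (10xxxxxx ✓), payload 111101.
Byte 4: 0x97 = 10010111 (10xxxxxx ✓), payload 010111.
Concatenate: 011011001111101010111 = 0xD9F57 (21 bits → U+D9F57).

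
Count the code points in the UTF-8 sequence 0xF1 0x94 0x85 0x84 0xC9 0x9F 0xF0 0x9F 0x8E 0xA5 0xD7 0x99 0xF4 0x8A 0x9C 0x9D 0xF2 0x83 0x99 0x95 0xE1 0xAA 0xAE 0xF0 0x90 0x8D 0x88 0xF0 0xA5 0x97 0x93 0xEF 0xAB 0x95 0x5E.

11

Byte at offset 0: 0xF1 = 11110001 → 4-byte char (#1). Advance 4.
Byte at offset 4: 0xC9 = 11001001 → 2-byte char (#2). Advance 2.
Byte at offset 6: 0xF0 = 11110000 → 4-byte char (#3). Advance 4.
Byte at offset 10: 0xD7 = 11010111 → 2-byte char (#4). Advance 2.
Byte at offset 12: 0xF4 = 11110100 → 4-byte char (#5). Advance 4.
Byte at offset 16: 0xF2 = 11110010 → 4-byte char (#6). Advance 4.
Byte at offset 20: 0xE1 = 11100001 → 3-byte char (#7). Advance 3.
Byte at offset 23: 0xF0 = 11110000 → 4-byte char (#8). Advance 4.
Byte at offset 27: 0xF0 = 11110000 → 4-byte char (#9). Advance 4.
Byte at offset 31: 0xEF = 11101111 → 3-byte char (#10). Advance 3.
Byte at offset 34: 0x5E = 01011110 → 1-byte char (#11). Advance 1.
Reached end at offset 35 after 11 code points.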